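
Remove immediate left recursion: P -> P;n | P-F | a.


Left-recursive alternatives: P;n, P-F; non-recursive: a
Introduce P': P -> aP', P' -> ;nP' | -FP' | ε


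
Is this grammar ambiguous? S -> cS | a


right-linear, alternatives start with distinct terminals 'c' vs 'a': unique leftmost derivation
Unambiguous


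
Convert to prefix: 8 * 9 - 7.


left-to-right (same/higher precedence on left): tree is (- (* 8 9) 7)
Prefix: - * 8 9 7


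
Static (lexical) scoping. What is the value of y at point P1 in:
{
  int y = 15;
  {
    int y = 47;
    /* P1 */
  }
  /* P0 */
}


y declared in the same block as P1
y = 47


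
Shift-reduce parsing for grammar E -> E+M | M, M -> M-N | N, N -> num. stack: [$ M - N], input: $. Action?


handle 'M-N' on top
Action: reduce (M -> M-N)


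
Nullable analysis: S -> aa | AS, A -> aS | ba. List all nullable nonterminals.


A nonterminal is nullable iff some alternative derives ε (directly, or every symbol in it is nullable)
Nullable: {}


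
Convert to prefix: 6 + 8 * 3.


'*' binds tighter: tree is (+ 6 (* 8 3))
Prefix: + 6 * 8 3


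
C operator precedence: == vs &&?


'==' is equality (level 6); '&&' is logical AND (level 2)
Higher level binds tighter
'==' has higher precedence than '&&'


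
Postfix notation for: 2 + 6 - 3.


Left to right (same or higher precedence on left)
Postfix: 2 6 + 3 -


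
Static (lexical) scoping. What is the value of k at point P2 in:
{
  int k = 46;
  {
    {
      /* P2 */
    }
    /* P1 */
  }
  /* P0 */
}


P2's block does not declare k; resolves to the enclosing declaration at depth 0
k = 46


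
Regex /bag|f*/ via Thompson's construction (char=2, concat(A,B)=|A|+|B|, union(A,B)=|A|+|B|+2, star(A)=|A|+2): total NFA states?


Syntax tree has 4 char leaf(s), 1 union(s), 1 star(s)
chars contribute 4×2 = 8; each union adds +2; each star adds +2
Total: 8 + 2 + 2 = 12 states


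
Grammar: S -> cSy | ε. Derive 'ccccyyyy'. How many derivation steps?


Derivation: S => cSy => ccSyy => cccSyyy => ccccSyyyy => ccccyyyy
Steps: 5


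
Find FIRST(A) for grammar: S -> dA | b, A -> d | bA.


Per alternative of A: FIRST(d) = {d}; FIRST(bA) = {b}
FIRST(A) = {b, d}


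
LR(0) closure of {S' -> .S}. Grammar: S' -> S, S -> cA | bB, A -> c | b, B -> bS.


Start: S' -> .S
For each item with dot before a nonterminal B, add B -> .γ for every B-production
Closure: [S' -> .S, S -> .cA, S -> .bB]


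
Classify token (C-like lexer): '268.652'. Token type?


Pattern: digits with a decimal point
Type: FLOAT_LITERAL


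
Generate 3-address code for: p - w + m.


Break into single-operator statements:
t1 = p - w
t2 = t1 + m


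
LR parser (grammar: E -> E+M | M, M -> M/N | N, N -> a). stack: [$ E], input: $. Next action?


start symbol E on stack, input exhausted
Action: accept


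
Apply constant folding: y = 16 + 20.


16 + 20 = 36 at compile time
Optimized: y = 36


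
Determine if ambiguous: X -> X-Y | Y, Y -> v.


precedence layered via separate nonterminal Y: deterministic
Unambiguous


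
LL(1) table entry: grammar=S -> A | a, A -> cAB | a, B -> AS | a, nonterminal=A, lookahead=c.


For [A, c]: 'c' ∈ FIRST(cAB)
Entry: A -> cAB


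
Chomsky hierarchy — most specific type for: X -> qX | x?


Right-linear: every RHS is a terminal or a terminal followed by one nonterminal
Classification: Type 3 (Regular)


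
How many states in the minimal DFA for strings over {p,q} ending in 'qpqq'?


Track the longest suffix of input matching a prefix of 'qpqq': 5 classes (prefixes of length 0..4)
Minimal DFA: 5 states


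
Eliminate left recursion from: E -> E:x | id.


Left-recursive alternatives: E:x; non-recursive: id
Introduce E': E -> idE', E' -> :xE' | ε


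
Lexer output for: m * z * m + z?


Scan left to right, longest-match per lexeme
Tokens: ID(m), OP(*), ID(z), OP(*), ID(m), OP(+), ID(z)


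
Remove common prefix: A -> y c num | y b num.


Common prefix: 'y'
Factored: A -> y A', A' -> c num | b num


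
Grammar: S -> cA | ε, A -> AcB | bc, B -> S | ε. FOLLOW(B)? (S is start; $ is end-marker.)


$ ∈ FOLLOW(S). For each A -> αBβ: add FIRST(β)\{ε} to FOLLOW(B); if β nullable, add FOLLOW(A).
FOLLOW(B) = {$, c}


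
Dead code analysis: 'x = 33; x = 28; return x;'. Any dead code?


first assignment to x is overwritten before any read
Dead: 'x = 33'


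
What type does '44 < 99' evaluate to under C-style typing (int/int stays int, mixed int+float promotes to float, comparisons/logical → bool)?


Operand types: int < int
Rule: comparison yields bool
Result type: bool


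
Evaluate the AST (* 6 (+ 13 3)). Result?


Evaluate inner: (+ 13 3) = 16
Evaluate root: (* 6 16) = 96
Result: 96


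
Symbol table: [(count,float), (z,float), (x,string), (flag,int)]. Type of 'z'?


Lookup 'z' → type float


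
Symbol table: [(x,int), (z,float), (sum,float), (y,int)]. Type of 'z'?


Lookup 'z' → type float


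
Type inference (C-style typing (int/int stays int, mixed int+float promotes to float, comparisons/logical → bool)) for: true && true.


Operand types: bool && bool
Rule: logical operators take bool operands and yield bool
Result type: bool


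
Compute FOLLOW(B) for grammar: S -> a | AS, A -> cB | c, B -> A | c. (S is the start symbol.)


$ ∈ FOLLOW(S). For each A -> αBβ: add FIRST(β)\{ε} to FOLLOW(B); if β nullable, add FOLLOW(A).
FOLLOW(B) = {a, c}


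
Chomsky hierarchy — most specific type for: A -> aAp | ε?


Single nonterminal LHS, but a^n p^n is not regular
Classification: Type 2 (Context-Free)


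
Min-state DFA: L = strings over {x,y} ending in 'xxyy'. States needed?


Track the longest suffix of input matching a prefix of 'xxyy': 5 classes (prefixes of length 0..4)
Minimal DFA: 5 states


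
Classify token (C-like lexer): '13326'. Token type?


Pattern: digits only
Type: INTEGER_LITERAL


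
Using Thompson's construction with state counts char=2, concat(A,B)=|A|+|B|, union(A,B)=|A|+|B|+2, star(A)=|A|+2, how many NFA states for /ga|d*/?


Syntax tree has 3 char leaf(s), 1 union(s), 1 star(s)
chars contribute 3×2 = 6; each union adds +2; each star adds +2
Total: 6 + 2 + 2 = 10 states


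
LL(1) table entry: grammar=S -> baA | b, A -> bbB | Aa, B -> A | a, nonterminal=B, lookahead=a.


For [B, a]: 'a' ∈ FIRST(a)
Entry: B -> a


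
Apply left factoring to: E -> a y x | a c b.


Common prefix: 'a'
Factored: E -> a E', E' -> y x | c b


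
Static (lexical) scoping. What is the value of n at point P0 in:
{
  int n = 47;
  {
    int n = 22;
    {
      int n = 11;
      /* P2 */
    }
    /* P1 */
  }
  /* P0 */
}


n declared in the same block as P0
n = 47


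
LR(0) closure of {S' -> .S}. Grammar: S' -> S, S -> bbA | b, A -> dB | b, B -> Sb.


Start: S' -> .S
For each item with dot before a nonterminal B, add B -> .γ for every B-production
Closure: [S' -> .S, S -> .bbA, S -> .b]


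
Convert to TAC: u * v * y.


Break into single-operator statements:
t1 = u * v
t2 = t1 * y


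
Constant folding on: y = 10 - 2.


10 - 2 = 8 at compile time
Optimized: y = 8


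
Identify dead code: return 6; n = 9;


statement follows a return and is unreachable
Dead: 'n = 9'


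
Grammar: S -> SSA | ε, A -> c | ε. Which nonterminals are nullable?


A nonterminal is nullable iff some alternative derives ε (directly, or every symbol in it is nullable)
Nullable: {A, S}


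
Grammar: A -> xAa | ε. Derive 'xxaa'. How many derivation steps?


Derivation: A => xAa => xxAaa => xxaa
Steps: 3


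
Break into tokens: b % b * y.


Scan left to right, longest-match per lexeme
Tokens: ID(b), OP(%), ID(b), OP(*), ID(y)


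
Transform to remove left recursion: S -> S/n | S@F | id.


Left-recursive alternatives: S/n, S@F; non-recursive: id
Introduce S': S -> idS', S' -> /nS' | @FS' | ε


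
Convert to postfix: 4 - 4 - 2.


Left to right (same or higher precedence on left)
Postfix: 4 4 - 2 -


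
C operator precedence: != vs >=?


'>=' is relational (level 7); '!=' is equality (level 6)
Higher level binds tighter
'>=' has higher precedence than '!='


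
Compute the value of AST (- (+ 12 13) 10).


Evaluate inner: (+ 12 13) = 25
Evaluate root: (- 25 10) = 15
Result: 15


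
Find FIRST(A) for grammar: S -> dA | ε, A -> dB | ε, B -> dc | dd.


Per alternative of A: FIRST(dB) = {d}; FIRST(ε) = {ε}
FIRST(A) = {d, ε}


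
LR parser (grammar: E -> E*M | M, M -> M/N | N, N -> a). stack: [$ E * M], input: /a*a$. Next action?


'/' can extend M; shift to build M -> M/N
Action: shift


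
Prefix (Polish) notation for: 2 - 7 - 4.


left-to-right (same/higher precedence on left): tree is (- (- 2 7) 4)
Prefix: - - 2 7 4


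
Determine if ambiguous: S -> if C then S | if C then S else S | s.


dangling else: 'if C then if C then s else s' parses two ways
Ambiguous


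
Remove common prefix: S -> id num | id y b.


Common prefix: 'id'
Factored: S -> id S', S' -> num | y b


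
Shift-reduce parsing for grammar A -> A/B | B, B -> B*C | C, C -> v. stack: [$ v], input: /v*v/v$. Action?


'v' on top is the handle for C -> v
Action: reduce (C -> v)


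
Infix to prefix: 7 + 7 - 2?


left-to-right (same/higher precedence on left): tree is (- (+ 7 7) 2)
Prefix: - + 7 7 2


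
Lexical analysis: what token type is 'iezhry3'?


Pattern: letter/underscore followed by alphanumerics, not a keyword
Type: IDENTIFIER


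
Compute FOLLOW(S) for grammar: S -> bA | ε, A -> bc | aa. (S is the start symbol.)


$ ∈ FOLLOW(S). For each A -> αBβ: add FIRST(β)\{ε} to FOLLOW(B); if β nullable, add FOLLOW(A).
FOLLOW(S) = {$}


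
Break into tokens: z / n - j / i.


Scan left to right, longest-match per lexeme
Tokens: ID(z), OP(/), ID(n), OP(-), ID(j), OP(/), ID(i)


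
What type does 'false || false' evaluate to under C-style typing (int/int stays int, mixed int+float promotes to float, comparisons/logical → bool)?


Operand types: bool || bool
Rule: logical operators take bool operands and yield bool
Result type: bool


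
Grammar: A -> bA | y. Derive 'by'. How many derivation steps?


Derivation: A => bA => by
Steps: 2


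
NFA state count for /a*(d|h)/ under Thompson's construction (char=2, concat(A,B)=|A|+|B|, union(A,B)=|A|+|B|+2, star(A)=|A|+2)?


Syntax tree has 3 char leaf(s), 1 union(s), 1 star(s)
chars contribute 3×2 = 6; each union adds +2; each star adds +2
Total: 6 + 2 + 2 = 10 states


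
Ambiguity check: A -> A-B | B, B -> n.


precedence layered via separate nonterminal B: deterministic
Unambiguous


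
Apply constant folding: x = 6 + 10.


6 + 10 = 16 at compile time
Optimized: x = 16


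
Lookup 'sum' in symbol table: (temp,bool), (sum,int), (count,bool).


Lookup 'sum' → type int


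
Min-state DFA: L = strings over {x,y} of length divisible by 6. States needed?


Track length mod 6: states 0..5, accept at 0
Minimal DFA: 6 states


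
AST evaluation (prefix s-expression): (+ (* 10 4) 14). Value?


Evaluate inner: (* 10 4) = 40
Evaluate root: (+ 40 14) = 54
Result: 54


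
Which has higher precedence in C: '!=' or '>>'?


'>>' is shift (level 8); '!=' is equality (level 6)
Higher level binds tighter
'>>' has higher precedence than '!='


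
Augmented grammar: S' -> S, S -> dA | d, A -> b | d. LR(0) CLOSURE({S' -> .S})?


Start: S' -> .S
For each item with dot before a nonterminal B, add B -> .γ for every B-production
Closure: [S' -> .S, S -> .dA, S -> .d]


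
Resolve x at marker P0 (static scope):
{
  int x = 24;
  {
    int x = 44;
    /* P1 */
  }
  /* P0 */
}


x declared in the same block as P0
x = 24


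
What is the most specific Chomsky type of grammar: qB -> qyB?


LHS has context (more than one symbol) and |LHS| ≤ |RHS|
Classification: Type 1 (Context-Sensitive)


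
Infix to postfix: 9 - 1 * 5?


* has higher precedence, evaluate 1*5 first
Postfix: 9 1 5 * -


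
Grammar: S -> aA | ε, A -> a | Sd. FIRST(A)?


Per alternative of A: FIRST(a) = {a}; FIRST(Sd) = {a, d}
FIRST(A) = {a, d}


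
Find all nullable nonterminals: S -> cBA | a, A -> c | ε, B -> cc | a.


A nonterminal is nullable iff some alternative derives ε (directly, or every symbol in it is nullable)
Nullable: {A}


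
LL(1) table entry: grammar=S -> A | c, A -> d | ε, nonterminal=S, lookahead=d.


For [S, d]: 'd' ∈ FIRST(A)
Entry: S -> A


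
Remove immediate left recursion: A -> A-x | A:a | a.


Left-recursive alternatives: A-x, A:a; non-recursive: a
Introduce A': A -> aA', A' -> -xA' | :aA' | ε


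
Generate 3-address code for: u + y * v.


Break into single-operator statements:
t1 = y * v
t2 = u + t1


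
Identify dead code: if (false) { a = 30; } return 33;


condition is constant false, so the whole block is unreachable
Dead: 'if (false) { a = 30; }'


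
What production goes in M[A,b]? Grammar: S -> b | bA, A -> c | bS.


For [A, b]: 'b' ∈ FIRST(bS)
Entry: A -> bS


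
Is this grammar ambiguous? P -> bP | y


right-linear, alternatives start with distinct terminals 'b' vs 'y': unique leftmost derivation
Unambiguous


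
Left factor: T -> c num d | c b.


Common prefix: 'c'
Factored: T -> c T', T' -> num d | b


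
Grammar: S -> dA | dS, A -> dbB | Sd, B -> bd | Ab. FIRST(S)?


Per alternative of S: FIRST(dA) = {d}; FIRST(dS) = {d}
FIRST(S) = {d}


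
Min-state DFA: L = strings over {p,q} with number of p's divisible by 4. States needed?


Track (count of p) mod 4: states 0..3, accept at 0
Minimal DFA: 4 states


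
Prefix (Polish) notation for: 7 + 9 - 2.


left-to-right (same/higher precedence on left): tree is (- (+ 7 9) 2)
Prefix: - + 7 9 2


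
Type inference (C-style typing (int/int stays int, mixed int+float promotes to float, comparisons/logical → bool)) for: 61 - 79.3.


Operand types: int - float
Rule: mixed int/float promotes to float; int/int stays int
Result type: float


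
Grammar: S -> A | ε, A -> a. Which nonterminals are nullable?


A nonterminal is nullable iff some alternative derives ε (directly, or every symbol in it is nullable)
Nullable: {S}


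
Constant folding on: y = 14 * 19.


14 * 19 = 266 at compile time
Optimized: y = 266


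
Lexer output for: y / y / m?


Scan left to right, longest-match per lexeme
Tokens: ID(y), OP(/), ID(y), OP(/), ID(m)


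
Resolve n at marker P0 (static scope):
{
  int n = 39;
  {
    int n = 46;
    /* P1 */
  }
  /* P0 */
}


n declared in the same block as P0
n = 39


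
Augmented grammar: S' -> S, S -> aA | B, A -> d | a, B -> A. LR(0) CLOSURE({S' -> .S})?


Start: S' -> .S
For each item with dot before a nonterminal B, add B -> .γ for every B-production
Closure: [S' -> .S, S -> .aA, S -> .B, B -> .A, A -> .d, A -> .a]


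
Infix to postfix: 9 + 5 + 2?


Left to right (same or higher precedence on left)
Postfix: 9 5 + 2 +


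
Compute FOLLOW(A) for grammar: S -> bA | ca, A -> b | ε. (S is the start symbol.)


$ ∈ FOLLOW(S). For each A -> αBβ: add FIRST(β)\{ε} to FOLLOW(B); if β nullable, add FOLLOW(A).
FOLLOW(A) = {$}


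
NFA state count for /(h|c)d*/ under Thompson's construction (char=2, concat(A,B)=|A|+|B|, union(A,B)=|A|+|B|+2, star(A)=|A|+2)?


Syntax tree has 3 char leaf(s), 1 union(s), 1 star(s)
chars contribute 3×2 = 6; each union adds +2; each star adds +2
Total: 6 + 2 + 2 = 10 states


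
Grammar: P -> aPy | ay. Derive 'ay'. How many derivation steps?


Derivation: P => ay
Steps: 1


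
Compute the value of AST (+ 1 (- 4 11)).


Evaluate inner: (- 4 11) = -7
Evaluate root: (+ 1 -7) = -6
Result: -6


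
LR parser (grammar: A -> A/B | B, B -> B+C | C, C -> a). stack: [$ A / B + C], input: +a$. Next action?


handle 'B+C' on top
Action: reduce (B -> B+C)


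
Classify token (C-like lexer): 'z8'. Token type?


Pattern: letter/underscore followed by alphanumerics, not a keyword
Type: IDENTIFIER


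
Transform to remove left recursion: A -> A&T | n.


Left-recursive alternatives: A&T; non-recursive: n
Introduce A': A -> nA', A' -> &TA' | ε


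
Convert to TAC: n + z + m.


Break into single-operator statements:
t1 = n + z
t2 = t1 + m


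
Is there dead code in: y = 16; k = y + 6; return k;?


y is read by k's definition; k is returned
No dead code


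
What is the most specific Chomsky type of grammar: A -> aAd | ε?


Single nonterminal LHS, but a^n d^n is not regular
Classification: Type 2 (Context-Free)


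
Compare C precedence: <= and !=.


'<=' is relational (level 7); '!=' is equality (level 6)
Higher level binds tighter
'<=' has higher precedence than '!='


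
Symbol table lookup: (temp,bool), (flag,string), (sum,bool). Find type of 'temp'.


Lookup 'temp' → type bool


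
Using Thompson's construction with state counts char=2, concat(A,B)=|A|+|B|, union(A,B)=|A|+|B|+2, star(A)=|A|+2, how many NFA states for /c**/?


Syntax tree has 1 char leaf(s), 0 union(s), 2 star(s)
chars contribute 1×2 = 2; each union adds +2; each star adds +2
Total: 2 + 0 + 4 = 6 states


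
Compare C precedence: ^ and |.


'^' is bitwise XOR (level 4); '|' is bitwise OR (level 3)
Higher level binds tighter
'^' has higher precedence than '|'


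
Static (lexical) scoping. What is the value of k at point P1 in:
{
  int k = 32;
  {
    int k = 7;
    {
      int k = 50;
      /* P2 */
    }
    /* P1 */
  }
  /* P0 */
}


k declared in the same block as P1
k = 7


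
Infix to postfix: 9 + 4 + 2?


Left to right (same or higher precedence on left)
Postfix: 9 4 + 2 +


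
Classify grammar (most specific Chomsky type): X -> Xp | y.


Left-linear: every RHS is a terminal or one nonterminal followed by a terminal
Classification: Type 3 (Regular)


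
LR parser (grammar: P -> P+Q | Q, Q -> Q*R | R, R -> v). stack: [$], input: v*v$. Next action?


no handle on stack; shift 'v'
Action: shift


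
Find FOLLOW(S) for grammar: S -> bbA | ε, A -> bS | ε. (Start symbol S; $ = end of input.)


$ ∈ FOLLOW(S). For each A -> αBβ: add FIRST(β)\{ε} to FOLLOW(B); if β nullable, add FOLLOW(A).
FOLLOW(S) = {$}


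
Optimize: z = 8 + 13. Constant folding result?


8 + 13 = 21 at compile time
Optimized: z = 21


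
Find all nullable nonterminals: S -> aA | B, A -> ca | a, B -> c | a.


A nonterminal is nullable iff some alternative derives ε (directly, or every symbol in it is nullable)
Nullable: {}


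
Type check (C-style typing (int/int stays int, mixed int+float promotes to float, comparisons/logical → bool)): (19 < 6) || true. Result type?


Operand types: bool || bool
Rule: logical operators take bool operands and yield bool
Result type: bool


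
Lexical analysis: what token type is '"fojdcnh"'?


Pattern: double-quoted sequence
Type: STRING_LITERAL


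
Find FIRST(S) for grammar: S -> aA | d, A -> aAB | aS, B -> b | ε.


Per alternative of S: FIRST(aA) = {a}; FIRST(d) = {d}
FIRST(S) = {a, d}


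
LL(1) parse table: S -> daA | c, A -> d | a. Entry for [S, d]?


For [S, d]: 'd' ∈ FIRST(daA)
Entry: S -> daA


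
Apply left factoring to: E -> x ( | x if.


Common prefix: 'x'
Factored: E -> x E', E' -> ( | if


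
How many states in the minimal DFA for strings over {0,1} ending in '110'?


Track the longest suffix of input matching a prefix of '110': 4 classes (prefixes of length 0..3)
Minimal DFA: 4 states


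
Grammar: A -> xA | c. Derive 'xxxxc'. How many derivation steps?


Derivation: A => xA => xxA => xxxA => xxxxA => xxxxc
Steps: 5


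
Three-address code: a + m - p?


Break into single-operator statements:
t1 = a + m
t2 = t1 - p


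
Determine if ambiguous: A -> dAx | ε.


balanced d^n…x^n: each string has a unique parse
Unambiguous


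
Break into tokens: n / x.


Scan left to right, longest-match per lexeme
Tokens: ID(n), OP(/), ID(x)


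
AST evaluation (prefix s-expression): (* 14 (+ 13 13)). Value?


Evaluate inner: (+ 13 13) = 26
Evaluate root: (* 14 26) = 364
Result: 364


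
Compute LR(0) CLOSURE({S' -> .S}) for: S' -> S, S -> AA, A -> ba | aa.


Start: S' -> .S
For each item with dot before a nonterminal B, add B -> .γ for every B-production
Closure: [S' -> .S, S -> .AA, A -> .ba, A -> .aa]


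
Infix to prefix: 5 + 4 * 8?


'*' binds tighter: tree is (+ 5 (* 4 8))
Prefix: + 5 * 4 8


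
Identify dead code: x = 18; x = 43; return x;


first assignment to x is overwritten before any read
Dead: 'x = 18'


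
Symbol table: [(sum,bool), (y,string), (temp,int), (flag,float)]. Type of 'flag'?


Lookup 'flag' → type float


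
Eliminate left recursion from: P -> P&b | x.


Left-recursive alternatives: P&b; non-recursive: x
Introduce P': P -> xP', P' -> &bP' | ε


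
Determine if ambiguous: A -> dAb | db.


balanced d^n…b^n: each string has a unique parse
Unambiguous


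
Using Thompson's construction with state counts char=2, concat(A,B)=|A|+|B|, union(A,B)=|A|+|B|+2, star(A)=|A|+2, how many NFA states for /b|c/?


Syntax tree has 2 char leaf(s), 1 union(s), 0 star(s)
chars contribute 2×2 = 4; each union adds +2; each star adds +2
Total: 4 + 2 + 0 = 6 states


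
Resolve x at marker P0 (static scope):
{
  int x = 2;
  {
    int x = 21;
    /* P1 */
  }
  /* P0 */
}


x declared in the same block as P0
x = 2


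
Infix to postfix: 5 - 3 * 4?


* has higher precedence, evaluate 3*4 first
Postfix: 5 3 4 * -


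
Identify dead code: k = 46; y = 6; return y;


k is assigned but never read
Dead: 'k = 46'


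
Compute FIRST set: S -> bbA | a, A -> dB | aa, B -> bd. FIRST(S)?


Per alternative of S: FIRST(bbA) = {b}; FIRST(a) = {a}
FIRST(S) = {a, b}


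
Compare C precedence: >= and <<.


'<<' is shift (level 8); '>=' is relational (level 7)
Higher level binds tighter
'<<' has higher precedence than '>='


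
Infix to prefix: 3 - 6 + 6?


left-to-right (same/higher precedence on left): tree is (+ (- 3 6) 6)
Prefix: + - 3 6 6


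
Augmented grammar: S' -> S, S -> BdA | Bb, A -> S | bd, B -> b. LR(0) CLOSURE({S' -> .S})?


Start: S' -> .S
For each item with dot before a nonterminal B, add B -> .γ for every B-production
Closure: [S' -> .S, S -> .BdA, S -> .Bb, B -> .b]


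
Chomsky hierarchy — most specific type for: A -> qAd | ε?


Single nonterminal LHS, but q^n d^n is not regular
Classification: Type 2 (Context-Free)


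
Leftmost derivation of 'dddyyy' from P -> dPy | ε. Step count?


Derivation: P => dPy => ddPyy => dddPyyy => dddyyy
Steps: 4


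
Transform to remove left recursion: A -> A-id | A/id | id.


Left-recursive alternatives: A-id, A/id; non-recursive: id
Introduce A': A -> idA', A' -> -idA' | /idA' | ε


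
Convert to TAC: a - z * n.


Break into single-operator statements:
t1 = z * n
t2 = a - t1


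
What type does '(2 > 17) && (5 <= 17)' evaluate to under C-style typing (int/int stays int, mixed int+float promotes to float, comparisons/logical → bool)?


Operand types: bool && bool
Rule: logical operators take bool operands and yield bool
Result type: bool


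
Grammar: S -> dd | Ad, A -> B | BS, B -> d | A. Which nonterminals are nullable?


A nonterminal is nullable iff some alternative derives ε (directly, or every symbol in it is nullable)
Nullable: {}


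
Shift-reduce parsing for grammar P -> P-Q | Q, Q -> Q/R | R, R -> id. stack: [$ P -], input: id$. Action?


no handle ('P-' is not any RHS); shift 'id'
Action: shift


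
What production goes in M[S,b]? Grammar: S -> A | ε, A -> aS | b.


For [S, b]: 'b' ∈ FIRST(A)
Entry: S -> A


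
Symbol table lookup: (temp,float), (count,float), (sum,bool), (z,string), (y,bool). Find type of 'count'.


Lookup 'count' → type float


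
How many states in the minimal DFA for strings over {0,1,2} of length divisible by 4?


Track length mod 4: states 0..3, accept at 0
Minimal DFA: 4 states


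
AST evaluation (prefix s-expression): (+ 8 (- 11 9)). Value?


Evaluate inner: (- 11 9) = 2
Evaluate root: (+ 8 2) = 10
Result: 10


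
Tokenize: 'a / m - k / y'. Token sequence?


Scan left to right, longest-match per lexeme
Tokens: ID(a), OP(/), ID(m), OP(-), ID(k), OP(/), ID(y)


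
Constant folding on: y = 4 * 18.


4 * 18 = 72 at compile time
Optimized: y = 72


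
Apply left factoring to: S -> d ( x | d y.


Common prefix: 'd'
Factored: S -> d S', S' -> ( x | y


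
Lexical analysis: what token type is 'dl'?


Pattern: letter/underscore followed by alphanumerics, not a keyword
Type: IDENTIFIER


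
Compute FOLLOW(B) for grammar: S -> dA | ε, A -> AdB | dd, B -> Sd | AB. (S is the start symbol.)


$ ∈ FOLLOW(S). For each A -> αBβ: add FIRST(β)\{ε} to FOLLOW(B); if β nullable, add FOLLOW(A).
FOLLOW(B) = {$, d}


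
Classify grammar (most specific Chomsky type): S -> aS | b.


Right-linear: every RHS is a terminal or a terminal followed by one nonterminal
Classification: Type 3 (Regular)


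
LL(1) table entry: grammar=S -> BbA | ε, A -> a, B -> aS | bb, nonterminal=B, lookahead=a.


For [B, a]: 'a' ∈ FIRST(aS)
Entry: B -> aS


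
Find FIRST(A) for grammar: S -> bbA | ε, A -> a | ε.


Per alternative of A: FIRST(a) = {a}; FIRST(ε) = {ε}
FIRST(A) = {a, ε}


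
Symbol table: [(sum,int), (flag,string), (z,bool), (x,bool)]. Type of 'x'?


Lookup 'x' → type bool


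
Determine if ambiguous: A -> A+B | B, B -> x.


precedence layered via separate nonterminal B: deterministic
Unambiguous


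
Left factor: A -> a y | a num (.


Common prefix: 'a'
Factored: A -> a A', A' -> y | num (


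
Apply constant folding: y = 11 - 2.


11 - 2 = 9 at compile time
Optimized: y = 9


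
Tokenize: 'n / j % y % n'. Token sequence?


Scan left to right, longest-match per lexeme
Tokens: ID(n), OP(/), ID(j), OP(%), ID(y), OP(%), ID(n)


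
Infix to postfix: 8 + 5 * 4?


* has higher precedence, evaluate 5*4 first
Postfix: 8 5 4 * +


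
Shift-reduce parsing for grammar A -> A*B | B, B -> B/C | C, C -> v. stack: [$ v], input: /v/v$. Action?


'v' on top is the handle for C -> v
Action: reduce (C -> v)


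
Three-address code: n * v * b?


Break into single-operator statements:
t1 = n * v
t2 = t1 * b


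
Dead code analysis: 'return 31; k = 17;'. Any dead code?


statement follows a return and is unreachable
Dead: 'k = 17'


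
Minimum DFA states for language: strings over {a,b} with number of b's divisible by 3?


Track (count of b) mod 3: states 0..2, accept at 0
Minimal DFA: 3 states


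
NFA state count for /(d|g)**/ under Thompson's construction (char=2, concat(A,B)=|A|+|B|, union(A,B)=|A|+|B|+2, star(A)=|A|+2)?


Syntax tree has 2 char leaf(s), 1 union(s), 2 star(s)
chars contribute 2×2 = 4; each union adds +2; each star adds +2
Total: 4 + 2 + 4 = 10 states


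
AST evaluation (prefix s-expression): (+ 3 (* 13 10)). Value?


Evaluate inner: (* 13 10) = 130
Evaluate root: (+ 3 130) = 133
Result: 133


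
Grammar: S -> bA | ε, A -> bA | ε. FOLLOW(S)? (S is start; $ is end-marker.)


$ ∈ FOLLOW(S). For each A -> αBβ: add FIRST(β)\{ε} to FOLLOW(B); if β nullable, add FOLLOW(A).
FOLLOW(S) = {$}


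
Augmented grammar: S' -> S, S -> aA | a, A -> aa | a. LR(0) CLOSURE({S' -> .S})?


Start: S' -> .S
For each item with dot before a nonterminal B, add B -> .γ for every B-production
Closure: [S' -> .S, S -> .aA, S -> .a]


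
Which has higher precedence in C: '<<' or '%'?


'%' is multiplicative (level 10); '<<' is shift (level 8)
Higher level binds tighter
'%' has higher precedence than '<<'


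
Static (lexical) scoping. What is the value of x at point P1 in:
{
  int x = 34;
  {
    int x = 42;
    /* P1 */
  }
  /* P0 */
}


x declared in the same block as P1
x = 42


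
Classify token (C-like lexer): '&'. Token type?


Pattern: operator symbol
Type: OPERATOR


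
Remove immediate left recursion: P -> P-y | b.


Left-recursive alternatives: P-y; non-recursive: b
Introduce P': P -> bP', P' -> -yP' | ε


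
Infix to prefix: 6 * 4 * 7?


left-to-right (same/higher precedence on left): tree is (* (* 6 4) 7)
Prefix: * * 6 4 7


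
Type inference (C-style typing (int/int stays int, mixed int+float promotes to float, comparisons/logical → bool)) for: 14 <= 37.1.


Operand types: int <= float
Rule: comparison yields bool
Result type: bool


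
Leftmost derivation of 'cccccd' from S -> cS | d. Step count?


Derivation: S => cS => ccS => cccS => ccccS => cccccS => cccccd
Steps: 6


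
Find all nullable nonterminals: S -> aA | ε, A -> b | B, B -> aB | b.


A nonterminal is nullable iff some alternative derives ε (directly, or every symbol in it is nullable)
Nullable: {S}


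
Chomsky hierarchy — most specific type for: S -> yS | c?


Right-linear: every RHS is a terminal or a terminal followed by one nonterminal
Classification: Type 3 (Regular)


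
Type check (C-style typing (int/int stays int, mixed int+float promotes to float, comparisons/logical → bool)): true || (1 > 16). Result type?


Operand types: bool || bool
Rule: logical operators take bool operands and yield bool
Result type: bool


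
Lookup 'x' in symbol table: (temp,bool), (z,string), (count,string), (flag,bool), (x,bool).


Lookup 'x' → type bool


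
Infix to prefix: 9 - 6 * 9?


'*' binds tighter: tree is (- 9 (* 6 9))
Prefix: - 9 * 6 9


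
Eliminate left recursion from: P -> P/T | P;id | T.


Left-recursive alternatives: P/T, P;id; non-recursive: T
Introduce P': P -> TP', P' -> /TP' | ;idP' | ε


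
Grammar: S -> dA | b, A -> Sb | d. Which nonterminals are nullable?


A nonterminal is nullable iff some alternative derives ε (directly, or every symbol in it is nullable)
Nullable: {}


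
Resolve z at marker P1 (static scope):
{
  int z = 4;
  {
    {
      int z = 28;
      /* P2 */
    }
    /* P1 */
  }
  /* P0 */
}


P1's block does not declare z; resolves to the enclosing declaration at depth 0
z = 4


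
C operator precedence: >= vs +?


'+' is additive (level 9); '>=' is relational (level 7)
Higher level binds tighter
'+' has higher precedence than '>='


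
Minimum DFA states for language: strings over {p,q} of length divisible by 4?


Track length mod 4: states 0..3, accept at 0
Minimal DFA: 4 states


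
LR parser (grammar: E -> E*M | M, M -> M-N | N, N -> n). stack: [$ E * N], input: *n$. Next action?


'N' (not preceded by M-) is the handle for M -> N
Action: reduce (M -> N)


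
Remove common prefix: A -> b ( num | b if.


Common prefix: 'b'
Factored: A -> b A', A' -> ( num | if


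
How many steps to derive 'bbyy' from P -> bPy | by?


Derivation: P => bPy => bbyy
Steps: 2


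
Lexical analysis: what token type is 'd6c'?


Pattern: letter/underscore followed by alphanumerics, not a keyword
Type: IDENTIFIER


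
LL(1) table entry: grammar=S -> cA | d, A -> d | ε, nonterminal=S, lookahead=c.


For [S, c]: 'c' ∈ FIRST(cA)
Entry: S -> cA


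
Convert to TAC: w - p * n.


Break into single-operator statements:
t1 = p * n
t2 = w - t1


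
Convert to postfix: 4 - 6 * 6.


* has higher precedence, evaluate 6*6 first
Postfix: 4 6 6 * -


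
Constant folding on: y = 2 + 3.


2 + 3 = 5 at compile time
Optimized: y = 5


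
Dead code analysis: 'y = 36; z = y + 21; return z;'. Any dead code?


y is read by z's definition; z is returned
No dead code


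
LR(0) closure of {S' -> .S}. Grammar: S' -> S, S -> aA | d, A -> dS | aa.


Start: S' -> .S
For each item with dot before a nonterminal B, add B -> .γ for every B-production
Closure: [S' -> .S, S -> .aA, S -> .d]


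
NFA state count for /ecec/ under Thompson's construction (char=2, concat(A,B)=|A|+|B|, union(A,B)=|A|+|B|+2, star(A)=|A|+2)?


Syntax tree has 4 char leaf(s), 0 union(s), 0 star(s)
chars contribute 4×2 = 8; each union adds +2; each star adds +2
Total: 8 + 0 + 0 = 8 states


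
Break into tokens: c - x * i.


Scan left to right, longest-match per lexeme
Tokens: ID(c), OP(-), ID(x), OP(*), ID(i)


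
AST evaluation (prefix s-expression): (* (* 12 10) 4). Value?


Evaluate inner: (* 12 10) = 120
Evaluate root: (* 120 4) = 480
Result: 480


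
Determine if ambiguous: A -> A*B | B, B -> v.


precedence layered via separate nonterminal B: deterministic
Unambiguous


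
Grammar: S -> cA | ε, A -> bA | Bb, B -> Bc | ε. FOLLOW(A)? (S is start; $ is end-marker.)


$ ∈ FOLLOW(S). For each A -> αBβ: add FIRST(β)\{ε} to FOLLOW(B); if β nullable, add FOLLOW(A).
FOLLOW(A) = {$}


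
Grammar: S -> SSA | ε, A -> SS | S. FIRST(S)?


Per alternative of S: FIRST(SSA) = {ε}; FIRST(ε) = {ε}
FIRST(S) = {ε}


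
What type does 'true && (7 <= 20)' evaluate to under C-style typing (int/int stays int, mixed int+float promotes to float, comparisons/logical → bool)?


Operand types: bool && bool
Rule: logical operators take bool operands and yield bool
Result type: bool


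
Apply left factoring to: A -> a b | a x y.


Common prefix: 'a'
Factored: A -> a A', A' -> b | x y


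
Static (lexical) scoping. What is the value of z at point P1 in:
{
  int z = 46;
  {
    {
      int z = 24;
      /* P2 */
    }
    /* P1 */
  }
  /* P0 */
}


P1's block does not declare z; resolves to the enclosing declaration at depth 0
z = 46


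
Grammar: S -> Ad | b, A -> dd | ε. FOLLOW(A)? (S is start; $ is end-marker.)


$ ∈ FOLLOW(S). For each A -> αBβ: add FIRST(β)\{ε} to FOLLOW(B); if β nullable, add FOLLOW(A).
FOLLOW(A) = {d}


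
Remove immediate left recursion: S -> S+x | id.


Left-recursive alternatives: S+x; non-recursive: id
Introduce S': S -> idS', S' -> +xS' | ε


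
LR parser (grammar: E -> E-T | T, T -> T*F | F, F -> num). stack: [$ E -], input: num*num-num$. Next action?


no handle ('E-' is not any RHS); shift 'num'
Action: shift


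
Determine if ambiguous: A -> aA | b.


right-linear, alternatives start with distinct terminals 'a' vs 'b': unique leftmost derivation
Unambiguous


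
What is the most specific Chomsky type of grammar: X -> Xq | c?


Left-linear: every RHS is a terminal or one nonterminal followed by a terminal
Classification: Type 3 (Regular)


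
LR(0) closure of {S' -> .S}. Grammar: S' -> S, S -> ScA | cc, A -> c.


Start: S' -> .S
For each item with dot before a nonterminal B, add B -> .γ for every B-production
Closure: [S' -> .S, S -> .ScA, S -> .cc]


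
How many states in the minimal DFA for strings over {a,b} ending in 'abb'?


Track the longest suffix of input matching a prefix of 'abb': 4 classes (prefixes of length 0..3)
Minimal DFA: 4 states


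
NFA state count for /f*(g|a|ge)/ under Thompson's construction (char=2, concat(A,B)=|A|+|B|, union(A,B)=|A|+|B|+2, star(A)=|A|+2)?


Syntax tree has 5 char leaf(s), 2 union(s), 1 star(s)
chars contribute 5×2 = 10; each union adds +2; each star adds +2
Total: 10 + 4 + 2 = 16 states


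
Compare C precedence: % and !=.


'%' is multiplicative (level 10); '!=' is equality (level 6)
Higher level binds tighter
'%' has higher precedence than '!='


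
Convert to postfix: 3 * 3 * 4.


Left to right (same or higher precedence on left)
Postfix: 3 3 * 4 *


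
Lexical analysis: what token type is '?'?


Pattern: operator symbol
Type: OPERATOR


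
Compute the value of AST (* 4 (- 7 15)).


Evaluate inner: (- 7 15) = -8
Evaluate root: (* 4 -8) = -32
Result: -32


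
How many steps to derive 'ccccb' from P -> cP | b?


Derivation: P => cP => ccP => cccP => ccccP => ccccb
Steps: 5


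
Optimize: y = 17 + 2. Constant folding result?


17 + 2 = 19 at compile time
Optimized: y = 19


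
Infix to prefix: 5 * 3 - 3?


left-to-right (same/higher precedence on left): tree is (- (* 5 3) 3)
Prefix: - * 5 3 3


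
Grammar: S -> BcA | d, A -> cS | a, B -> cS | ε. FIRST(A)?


Per alternative of A: FIRST(cS) = {c}; FIRST(a) = {a}
FIRST(A) = {a, c}


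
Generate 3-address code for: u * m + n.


Break into single-operator statements:
t1 = u * m
t2 = t1 + n


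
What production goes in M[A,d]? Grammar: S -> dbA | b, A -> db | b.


For [A, d]: 'd' ∈ FIRST(db)
Entry: A -> db


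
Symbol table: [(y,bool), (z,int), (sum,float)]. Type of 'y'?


Lookup 'y' → type bool


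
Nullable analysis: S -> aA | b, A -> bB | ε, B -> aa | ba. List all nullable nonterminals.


A nonterminal is nullable iff some alternative derives ε (directly, or every symbol in it is nullable)
Nullable: {A}


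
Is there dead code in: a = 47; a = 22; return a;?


first assignment to a is overwritten before any read
Dead: 'a = 47'


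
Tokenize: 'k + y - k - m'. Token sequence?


Scan left to right, longest-match per lexeme
Tokens: ID(k), OP(+), ID(y), OP(-), ID(k), OP(-), ID(m)


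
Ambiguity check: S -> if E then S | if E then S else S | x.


dangling else: 'if E then if E then x else x' parses two ways
Ambiguous


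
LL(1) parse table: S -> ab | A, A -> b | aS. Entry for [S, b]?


For [S, b]: 'b' ∈ FIRST(A)
Entry: S -> A


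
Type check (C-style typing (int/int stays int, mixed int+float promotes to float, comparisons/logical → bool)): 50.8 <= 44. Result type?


Operand types: float <= int
Rule: comparison yields bool
Result type: bool


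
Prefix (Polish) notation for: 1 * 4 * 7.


left-to-right (same/higher precedence on left): tree is (* (* 1 4) 7)
Prefix: * * 1 4 7


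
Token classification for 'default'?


Pattern: reserved word
Type: KEYWORD


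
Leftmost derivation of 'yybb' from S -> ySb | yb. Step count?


Derivation: S => ySb => yybb
Steps: 2


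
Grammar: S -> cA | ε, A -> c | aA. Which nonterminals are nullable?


A nonterminal is nullable iff some alternative derives ε (directly, or every symbol in it is nullable)
Nullable: {S}


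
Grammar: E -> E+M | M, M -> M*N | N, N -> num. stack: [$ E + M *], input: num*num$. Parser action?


no handle; shift 'num'
Action: shift


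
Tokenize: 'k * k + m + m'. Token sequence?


Scan left to right, longest-match per lexeme
Tokens: ID(k), OP(*), ID(k), OP(+), ID(m), OP(+), ID(m)


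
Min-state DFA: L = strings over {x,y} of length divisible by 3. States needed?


Track length mod 3: states 0..2, accept at 0
Minimal DFA: 3 states


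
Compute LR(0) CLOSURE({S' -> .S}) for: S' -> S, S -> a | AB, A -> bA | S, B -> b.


Start: S' -> .S
For each item with dot before a nonterminal B, add B -> .γ for every B-production
Closure: [S' -> .S, S -> .a, S -> .AB, A -> .bA, A -> .S]


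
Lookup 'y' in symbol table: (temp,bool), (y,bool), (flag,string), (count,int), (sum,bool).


Lookup 'y' → type bool


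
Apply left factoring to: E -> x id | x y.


Common prefix: 'x'
Factored: E -> x E', E' -> id | y


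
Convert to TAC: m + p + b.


Break into single-operator statements:
t1 = m + p
t2 = t1 + b


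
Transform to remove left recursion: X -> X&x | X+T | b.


Left-recursive alternatives: X&x, X+T; non-recursive: b
Introduce X': X -> bX', X' -> &xX' | +TX' | ε
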